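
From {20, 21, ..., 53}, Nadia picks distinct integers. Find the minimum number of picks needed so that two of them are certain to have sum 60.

25

Two chosen integers sum to 60 exactly when both halves of some pair {x, 60−x} with 20 ≤ x ≤ 60−x ≤ 40 are chosen — 10 such pairs.
The remaining 14 elements (those with no distinct partner in range) can never complete a 60-sum, so the worst case takes all of them and one from each pair: 14 + 10 = 24.
Pigeonhole: the 25th integer has to be the second member of some pair, so 24 + 1 = 25.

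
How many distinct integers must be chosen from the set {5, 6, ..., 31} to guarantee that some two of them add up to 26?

Group the elements by complementary pair {x, 26−x}: {5,21}, {6,20}, {7,19}, …, giving 8 two-element pairs, the single value 13 (it cannot pair with itself since the integers are distinct), and 10 integers whose partner 26−x falls outside [5,31].
By the pigeonhole principle, treating each of those 19 groups as a pigeonhole, one can pick one integer per group — 19 integers — with no two summing to 26.
The 20th integer lands in an occupied pair, forcing a sum of 26.

20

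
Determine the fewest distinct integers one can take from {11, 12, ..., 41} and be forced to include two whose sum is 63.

Group the elements by complementary pair {x, 63−x}: {22,41}, {23,40}, {24,39}, …, giving 10 two-element pairs and 11 integers whose partner 63−x falls outside [11,41].
Treating each of those 21 groups as a pigeonhole, one can pick one integer per group — 21 integers — with no two summing to 63.
The 22nd integer lands in an occupied pair, forcing a sum of 63.

22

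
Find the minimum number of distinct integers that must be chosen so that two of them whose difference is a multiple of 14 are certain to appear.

Integers whose pairwise differences are multiples of 14 are exactly those sharing a remainder mod 14. The 14 residue classes mod 14 are the pigeonholes.
With 14 integers one could put 1 in each residue class and have no class reach 2.
The 15th integer pushes some class to 2, so 14·1 + 1 = 15.

15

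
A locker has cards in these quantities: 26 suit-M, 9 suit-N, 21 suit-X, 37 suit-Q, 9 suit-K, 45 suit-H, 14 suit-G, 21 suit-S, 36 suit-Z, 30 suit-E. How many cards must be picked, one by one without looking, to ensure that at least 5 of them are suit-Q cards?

216

In the worst case for collecting suit-Q cards, every non-suit-Q card comes out first.
There are 26 + 9 + 21 + 9 + 45 + 14 + 21 + 36 + 30 = 211 non-suit-Q cards altogether.
After those, each further card must be suit-Q, so 211 + 5 = 216 draws guarantee 5 suit-Q cards.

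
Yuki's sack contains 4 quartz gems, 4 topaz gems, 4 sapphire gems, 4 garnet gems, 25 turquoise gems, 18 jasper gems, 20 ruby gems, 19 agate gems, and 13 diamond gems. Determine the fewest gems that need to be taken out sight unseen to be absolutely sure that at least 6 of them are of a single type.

An adversary could hand out at most 5 gems per type (4 types run out sooner): 4 + 4 + 4 + 4 + 5 + 5 + 5 + 5 + 5 = 41 gems and still no type has 6.
One more gem lands in a type already at 5, so 42 draws are enough and 41 are not.

42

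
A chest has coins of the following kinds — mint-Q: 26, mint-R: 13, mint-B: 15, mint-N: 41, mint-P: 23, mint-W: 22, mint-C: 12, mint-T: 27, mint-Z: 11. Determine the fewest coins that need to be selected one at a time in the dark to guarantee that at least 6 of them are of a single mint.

46

By the pigeonhole principle, put each drawn coin into a box by mint. The largest draw with every box below 6 takes min(count, 5) from each mint.
Σ min(cᵢ, 5) = 5 + 5 + 5 + 5 + 5 + 5 + 5 + 5 + 5 = 45.
Draw number 45 + 1 = 46 must push one box to 6.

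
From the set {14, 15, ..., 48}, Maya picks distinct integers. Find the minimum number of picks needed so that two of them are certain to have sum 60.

20

Group the elements by complementary pair {x, 60−x}: {14,46}, {15,45}, {16,44}, …, giving 16 two-element pairs, the single value 30 (it cannot pair with itself since the integers are distinct), and 2 integers whose partner 60−x falls outside [14,48].
By the pigeonhole principle, treating each of those 19 groups as a pigeonhole, one can pick one integer per group — 19 integers — with no two summing to 60.
The 20th integer lands in an occupied pair, forcing a sum of 60.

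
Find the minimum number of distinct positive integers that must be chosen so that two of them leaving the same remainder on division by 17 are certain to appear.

18

The 17 residue classes mod 17 are the pigeonholes.
With 17 integers one could put 1 in each residue class and have no class reach 2.
The 18th integer pushes some class to 2, so 17·1 + 1 = 18.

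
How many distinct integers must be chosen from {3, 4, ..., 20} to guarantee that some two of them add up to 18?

13

A set avoiding the sum 18 can contain at most one of each pair {x, 18−x}, plus the 6 elements whose complement lies outside the range or equal to its own complement.
The integers 9, …, 20 (12 of them) are such a set: any two sum to at least 9+10 = 19 > 18.
Any 13th integer completes one of the 6 pairs, so 13 choices force a sum of 18.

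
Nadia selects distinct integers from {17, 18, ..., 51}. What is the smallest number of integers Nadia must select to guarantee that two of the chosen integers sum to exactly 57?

24

A set avoiding the sum 57 can contain at most one of each pair {x, 57−x}, plus the 11 elements whose complement lies outside the range.
The integers 29, …, 51 (23 of them) are such a set: any two sum to at least 29+30 = 59 > 57.
Any 24th integer completes one of the 12 pairs, so 24 choices force a sum of 57.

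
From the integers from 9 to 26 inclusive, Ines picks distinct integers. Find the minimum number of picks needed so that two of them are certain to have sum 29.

13

Two chosen integers sum to 29 exactly when both halves of some pair {x, 29−x} with 9 ≤ x ≤ 29−x ≤ 20 are chosen — 6 such pairs.
The remaining 6 elements (those with no distinct partner in range) can never complete a 29-sum, so the worst case takes all of them and one from each pair: 6 + 6 = 12.
The 13th integer has to be the second member of some pair, so 12 + 1 = 13.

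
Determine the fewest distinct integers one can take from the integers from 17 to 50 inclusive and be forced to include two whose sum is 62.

Group the elements by complementary pair {x, 62−x}: {17,45}, {18,44}, {19,43}, …, giving 14 two-element pairs, the single value 31 (it cannot pair with itself since the integers are distinct), and 5 integers whose partner 62−x falls outside [17,50].
Treating each of those 20 groups as a pigeonhole, one can pick one integer per group — 20 integers — with no two summing to 62.
The 21st integer lands in an occupied pair, forcing a sum of 62.

21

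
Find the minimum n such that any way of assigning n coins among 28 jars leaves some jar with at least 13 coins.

With 336 coins one could put exactly 12 in each of the 28 jars, and no jar would reach 13.
One more coin must land in a jar that already has 12, giving it 13.
So 28 × 12 + 1 = 337 coins are required.

337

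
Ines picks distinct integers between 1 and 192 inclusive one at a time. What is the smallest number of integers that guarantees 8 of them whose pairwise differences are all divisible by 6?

43

Integers whose pairwise differences are multiples of 6 are exactly those sharing a remainder mod 6. Pigeonhole: the 6 residue classes mod 6 are the pigeonholes.
With 42 integers one could put 7 in each residue class and have no class reach 8.
The 43rd integer pushes some class to 8, so 6·7 + 1 = 43.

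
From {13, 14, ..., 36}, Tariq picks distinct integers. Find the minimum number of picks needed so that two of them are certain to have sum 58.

18

Group the elements by complementary pair {x, 58−x}: {22,36}, {23,35}, {24,34}, …, giving 7 two-element pairs, the single value 29 (it cannot pair with itself since the integers are distinct), and 9 integers whose partner 58−x falls outside [13,36].
By pigeonhole, treating each of those 17 groups as a pigeonhole, one can pick one integer per group — 17 integers — with no two summing to 58.
The 18th integer lands in an occupied pair, forcing a sum of 58.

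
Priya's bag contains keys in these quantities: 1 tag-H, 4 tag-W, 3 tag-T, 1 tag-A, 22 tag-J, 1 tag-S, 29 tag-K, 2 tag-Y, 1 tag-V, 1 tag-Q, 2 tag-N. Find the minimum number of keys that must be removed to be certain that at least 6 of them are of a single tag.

27

An adversary could hand out at most 5 keys per tag (9 tags run out sooner): 1 + 4 + 3 + 1 + 5 + 1 + 5 + 2 + 1 + 1 + 2 = 26 keys and still no tag has 6.
One more key lands in a tag already at 5, so 27 draws are enough and 26 are not.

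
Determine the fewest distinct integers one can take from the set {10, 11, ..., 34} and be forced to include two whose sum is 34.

Two chosen integers sum to 34 exactly when both halves of some pair {x, 34−x} with 10 ≤ x ≤ 34−x ≤ 24 are chosen — 7 such pairs.
The remaining 11 elements (those with no distinct partner in range) can never complete a 34-sum, so the worst case takes all of them and one from each pair: 11 + 7 = 18.
The 19th integer has to be the second member of some pair, so 18 + 1 = 19.

19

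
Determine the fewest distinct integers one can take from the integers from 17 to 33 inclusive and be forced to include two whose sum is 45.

12

Group the elements by complementary pair {x, 45−x}: {17,28}, {18,27}, {19,26}, …, giving 6 two-element pairs and 5 integers whose partner 45−x falls outside [17,33].
By the pigeonhole principle, treating each of those 11 groups as a pigeonhole, one can pick one integer per group — 11 integers — with no two summing to 45.
The 12th integer lands in an occupied pair, forcing a sum of 45.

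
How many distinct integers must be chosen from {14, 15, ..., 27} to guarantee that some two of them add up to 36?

11

A set avoiding the sum 36 can contain at most one of each pair {x, 36−x}, plus the 6 elements whose complement lies outside the range or equal to its own complement.
The integers 18, …, 27 (10 of them) are such a set: any two sum to at least 18+19 = 37 > 36.
By pigeonhole, any 11th integer completes one of the 4 pairs, so 11 choices force a sum of 36.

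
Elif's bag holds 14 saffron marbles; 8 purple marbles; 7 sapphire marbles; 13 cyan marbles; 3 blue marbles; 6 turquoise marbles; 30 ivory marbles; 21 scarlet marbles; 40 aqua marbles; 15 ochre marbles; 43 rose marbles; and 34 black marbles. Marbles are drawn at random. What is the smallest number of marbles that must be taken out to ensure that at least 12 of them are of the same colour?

113

By pigeonhole, put each drawn marble into a box by colour. The largest draw with every box below 12 takes min(count, 11) from each colour; colours with fewer than 11 contribute all they have.
Σ min(cᵢ, 11) = 11 + 8 + 7 + 11 + 3 + 6 + 11 + 11 + 11 + 11 + 11 + 11 = 112.
Draw number 112 + 1 = 113 must push one box to 12.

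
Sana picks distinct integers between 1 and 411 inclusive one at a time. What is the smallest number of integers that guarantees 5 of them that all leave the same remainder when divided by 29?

117

By the pigeonhole principle, the 29 residue classes mod 29 are the pigeonholes.
With 116 integers one could put 4 in each residue class and have no class reach 5.
The 117th integer pushes some class to 5, so 29·4 + 1 = 117.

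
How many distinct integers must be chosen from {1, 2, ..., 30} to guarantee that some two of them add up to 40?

Group the elements by complementary pair {x, 40−x}: {10,30}, {11,29}, {12,28}, …, giving 10 two-element pairs, the single value 20 (it cannot pair with itself since the integers are distinct), and 9 integers whose partner 40−x falls outside [1,30].
Pigeonhole: treating each of those 20 groups as a pigeonhole, one can pick one integer per group — 20 integers — with no two summing to 40.
The 21st integer lands in an occupied pair, forcing a sum of 40.

21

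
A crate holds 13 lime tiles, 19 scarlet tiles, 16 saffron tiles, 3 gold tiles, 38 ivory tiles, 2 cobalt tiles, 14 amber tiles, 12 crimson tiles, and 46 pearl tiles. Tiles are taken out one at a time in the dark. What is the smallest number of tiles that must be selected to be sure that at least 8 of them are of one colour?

An adversary could hand out at most 7 tiles per colour (gold, cobalt run out sooner): 7 + 7 + 7 + 3 + 7 + 2 + 7 + 7 + 7 = 54 tiles and still no colour has 8.
One more tile lands in a colour already at 7, so 55 draws are enough and 54 are not.

55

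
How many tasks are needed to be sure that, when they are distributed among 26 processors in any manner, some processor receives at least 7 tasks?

157

With 156 tasks one could put exactly 6 in each of the 26 processors, and no processor would reach 7.
One more task must land in a processor that already has 6, giving it 7.
So 26 × 6 + 1 = 157 tasks are required.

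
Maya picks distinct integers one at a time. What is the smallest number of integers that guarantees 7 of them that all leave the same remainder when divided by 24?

Pigeonhole: the 24 residue classes mod 24 are the pigeonholes.
With 144 integers one could put 6 in each residue class and have no class reach 7.
The 145th integer pushes some class to 7, so 24·6 + 1 = 145.

145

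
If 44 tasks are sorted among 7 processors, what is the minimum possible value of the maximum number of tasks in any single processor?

The 7 processors are the holes and the 44 tasks are the pigeons.
If every processor held at most 6 tasks, the total would be at most 7 × 6 = 42, which is less than 44.
So some processor holds at least ⌈44/7⌉ = 7 tasks.

7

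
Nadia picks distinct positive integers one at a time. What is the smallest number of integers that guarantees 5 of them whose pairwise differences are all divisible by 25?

Integers whose pairwise differences are multiples of 25 are exactly those sharing a remainder mod 25. Pigeonhole: the 25 residue classes mod 25 are the pigeonholes.
With 100 integers one could put 4 in each residue class and have no class reach 5.
The 101st integer pushes some class to 5, so 25·4 + 1 = 101.

101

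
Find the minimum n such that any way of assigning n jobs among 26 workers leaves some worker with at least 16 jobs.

With 390 jobs one could put exactly 15 in each of the 26 workers, and no worker would reach 16.
By the pigeonhole principle, one more job must land in a worker that already has 15, giving it 16.
So 26 × 15 + 1 = 391 jobs are required.

391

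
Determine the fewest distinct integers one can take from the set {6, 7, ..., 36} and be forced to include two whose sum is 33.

A set avoiding the sum 33 can contain at most one of each pair {x, 33−x}, plus the 9 elements whose complement lies outside the range.
The integers 17, …, 36 (20 of them) are such a set: any two sum to at least 17+18 = 35 > 33.
Any 21st integer completes one of the 11 pairs, so 21 choices force a sum of 33.

21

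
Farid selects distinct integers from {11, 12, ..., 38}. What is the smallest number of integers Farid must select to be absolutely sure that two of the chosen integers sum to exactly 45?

A set avoiding the sum 45 can contain at most one of each pair {x, 45−x}, plus the 4 elements whose complement lies outside the range.
The integers 23, …, 38 (16 of them) are such a set: any two sum to at least 23+24 = 47 > 45.
By the pigeonhole principle, any 17th integer completes one of the 12 pairs, so 17 choices force a sum of 45.

17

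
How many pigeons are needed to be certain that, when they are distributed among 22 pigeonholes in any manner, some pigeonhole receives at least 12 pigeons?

243

With 242 pigeons one could put exactly 11 in each of the 22 pigeonholes, and no pigeonhole would reach 12.
By pigeonhole, one more pigeon must land in a pigeonhole that already has 11, giving it 12.
So 22 × 11 + 1 = 243 pigeons are required.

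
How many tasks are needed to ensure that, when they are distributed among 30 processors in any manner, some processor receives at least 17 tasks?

481

With 480 tasks one could put exactly 16 in each of the 30 processors, and no processor would reach 17.
Pigeonhole: one more task must land in a processor that already has 16, giving it 17.
So 30 × 16 + 1 = 481 tasks are required.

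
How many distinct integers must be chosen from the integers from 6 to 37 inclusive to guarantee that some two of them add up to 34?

22

Two chosen integers sum to 34 exactly when both halves of some pair {x, 34−x} with 6 ≤ x ≤ 34−x ≤ 28 are chosen — 11 such pairs.
The remaining 10 elements (those with no distinct partner in range) can never complete a 34-sum, so the worst case takes all of them and one from each pair: 10 + 11 = 21.
The 22nd integer has to be the second member of some pair, so 21 + 1 = 22.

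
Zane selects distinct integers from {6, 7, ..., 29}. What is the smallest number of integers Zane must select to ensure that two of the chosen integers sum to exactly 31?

Group the elements by complementary pair {x, 31−x}: {6,25}, {7,24}, {8,23}, …, giving 10 two-element pairs and 4 integers whose partner 31−x falls outside [6,29].
Pigeonhole: treating each of those 14 groups as a pigeonhole, one can pick one integer per group — 14 integers — with no two summing to 31.
The 15th integer lands in an occupied pair, forcing a sum of 31.

15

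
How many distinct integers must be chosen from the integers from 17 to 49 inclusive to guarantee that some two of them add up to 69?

19

Group the elements by complementary pair {x, 69−x}: {20,49}, {21,48}, {22,47}, …, giving 15 two-element pairs and 3 integers whose partner 69−x falls outside [17,49].
By pigeonhole, treating each of those 18 groups as a pigeonhole, one can pick one integer per group — 18 integers — with no two summing to 69.
The 19th integer lands in an occupied pair, forcing a sum of 69.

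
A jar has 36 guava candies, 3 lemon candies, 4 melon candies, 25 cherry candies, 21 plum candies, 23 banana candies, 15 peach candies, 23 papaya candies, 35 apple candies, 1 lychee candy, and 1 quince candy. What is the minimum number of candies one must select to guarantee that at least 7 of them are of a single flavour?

52

An adversary could hand out at most 6 candies per flavour (4 flavours run out sooner): 6 + 3 + 4 + 6 + 6 + 6 + 6 + 6 + 6 + 1 + 1 = 51 candies and still no flavour has 7.
By pigeonhole, one more candy lands in a flavour already at 6, so 52 draws are enough and 51 are not.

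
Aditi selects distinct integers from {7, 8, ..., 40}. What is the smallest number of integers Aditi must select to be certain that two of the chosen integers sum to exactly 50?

Group the elements by complementary pair {x, 50−x}: {10,40}, {11,39}, {12,38}, …, giving 15 two-element pairs, the single value 25 (it cannot pair with itself since the integers are distinct), and 3 integers whose partner 50−x falls outside [7,40].
Treating each of those 19 groups as a pigeonhole, one can pick one integer per group — 19 integers — with no two summing to 50.
The 20th integer lands in an occupied pair, forcing a sum of 50.

20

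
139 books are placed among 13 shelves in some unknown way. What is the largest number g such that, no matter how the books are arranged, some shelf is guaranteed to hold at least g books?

Pigeonhole: the 13 shelves are the holes and the 139 books are the pigeons.
If every shelf held at most 10 books, the total would be at most 13 × 10 = 130, which is less than 139.
So some shelf holds at least ⌈139/13⌉ = 11 books.

11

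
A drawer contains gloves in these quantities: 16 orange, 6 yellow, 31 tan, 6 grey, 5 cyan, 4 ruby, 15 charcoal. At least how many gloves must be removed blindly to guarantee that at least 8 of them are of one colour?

Put each drawn glove into a box by colour. The largest draw with every box below 8 takes min(count, 7) from each colour; colours with fewer than 7 contribute all they have.
Σ min(cᵢ, 7) = 7 + 6 + 7 + 6 + 5 + 4 + 7 = 42.
Draw number 42 + 1 = 43 must push one box to 8.

43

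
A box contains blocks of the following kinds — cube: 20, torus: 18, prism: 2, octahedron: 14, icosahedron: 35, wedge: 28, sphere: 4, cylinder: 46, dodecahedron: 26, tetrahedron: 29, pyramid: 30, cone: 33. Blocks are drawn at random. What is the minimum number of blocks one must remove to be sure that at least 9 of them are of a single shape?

An adversary could hand out at most 8 blocks per shape (prism, sphere run out sooner): 8 + 8 + 2 + 8 + 8 + 8 + 4 + 8 + 8 + 8 + 8 + 8 = 86 blocks and still no shape has 9.
One more block lands in a shape already at 8, so 87 draws are enough and 86 are not.

87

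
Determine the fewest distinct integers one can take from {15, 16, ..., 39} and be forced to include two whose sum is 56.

15

A set avoiding the sum 56 can contain at most one of each pair {x, 56−x}, plus the 3 elements whose complement lies outside the range or equal to its own complement.
The integers 15, …, 28 (14 of them) are such a set: any two sum to at least 15+16 = 31 and at most 27+28 = 55 < 56.
By the pigeonhole principle, any 15th integer completes one of the 11 pairs, so 15 choices force a sum of 56.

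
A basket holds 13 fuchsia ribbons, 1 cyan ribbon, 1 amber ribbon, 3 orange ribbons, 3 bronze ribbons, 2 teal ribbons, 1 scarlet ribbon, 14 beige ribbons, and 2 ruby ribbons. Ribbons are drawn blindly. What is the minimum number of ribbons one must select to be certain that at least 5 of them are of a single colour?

22

Pigeonhole: put each drawn ribbon into a box by colour. The largest draw with every box below 5 takes min(count, 4) from each colour; colours with fewer than 4 contribute all they have.
Σ min(cᵢ, 4) = 4 + 1 + 1 + 3 + 3 + 2 + 1 + 4 + 2 = 21.
Draw number 21 + 1 = 22 must push one box to 5.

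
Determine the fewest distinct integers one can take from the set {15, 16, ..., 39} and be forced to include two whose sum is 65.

Group the elements by complementary pair {x, 65−x}: {26,39}, {27,38}, {28,37}, …, giving 7 two-element pairs and 11 integers whose partner 65−x falls outside [15,39].
Treating each of those 18 groups as a pigeonhole, one can pick one integer per group — 18 integers — with no two summing to 65.
The 19th integer lands in an occupied pair, forcing a sum of 65.

19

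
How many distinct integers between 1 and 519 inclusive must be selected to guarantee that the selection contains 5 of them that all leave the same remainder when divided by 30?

121

The 30 residue classes mod 30 are the pigeonholes.
With 120 integers one could put 4 in each residue class and have no class reach 5.
The 121st integer pushes some class to 5, so 30·4 + 1 = 121.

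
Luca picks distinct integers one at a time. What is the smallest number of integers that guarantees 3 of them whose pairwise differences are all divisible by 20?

Integers whose pairwise differences are multiples of 20 are exactly those sharing a remainder mod 20. By the pigeonhole principle, the 20 residue classes mod 20 are the pigeonholes.
With 40 integers one could put 2 in each residue class and have no class reach 3.
The 41st integer pushes some class to 3, so 20·2 + 1 = 41.

41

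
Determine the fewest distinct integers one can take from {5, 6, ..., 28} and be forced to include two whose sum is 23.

Two chosen integers sum to 23 exactly when both halves of some pair {x, 23−x} with 5 ≤ x ≤ 23−x ≤ 18 are chosen — 7 such pairs.
The remaining 10 elements (those with no distinct partner in range) can never complete a 23-sum, so the worst case takes all of them and one from each pair: 10 + 7 = 17.
By the pigeonhole principle, the 18th integer has to be the second member of some pair, so 17 + 1 = 18.

18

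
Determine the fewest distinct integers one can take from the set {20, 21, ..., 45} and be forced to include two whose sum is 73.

Two chosen integers sum to 73 exactly when both halves of some pair {x, 73−x} with 28 ≤ x ≤ 73−x ≤ 45 are chosen — 9 such pairs.
The remaining 8 elements (those with no distinct partner in range) can never complete a 73-sum, so the worst case takes all of them and one from each pair: 8 + 9 = 17.
Pigeonhole: the 18th integer has to be the second member of some pair, so 17 + 1 = 18.

18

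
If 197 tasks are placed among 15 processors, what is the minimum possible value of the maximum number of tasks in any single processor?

The 15 processors are the holes and the 197 tasks are the pigeons.
If every processor held at most 13 tasks, the total would be at most 15 × 13 = 195, which is less than 197.
So some processor holds at least ⌈197/15⌉ = 14 tasks.

14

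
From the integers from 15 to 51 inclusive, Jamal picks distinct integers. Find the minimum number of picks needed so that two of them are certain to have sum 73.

A set avoiding the sum 73 can contain at most one of each pair {x, 73−x}, plus the 7 elements whose complement lies outside the range.
The integers 15, …, 36 (22 of them) are such a set: any two sum to at least 15+16 = 31 and at most 35+36 = 71 < 73.
Pigeonhole: any 23rd integer completes one of the 15 pairs, so 23 choices force a sum of 73.

23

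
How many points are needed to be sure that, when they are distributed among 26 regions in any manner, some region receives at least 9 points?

With 208 points one could put exactly 8 in each of the 26 regions, and no region would reach 9.
By pigeonhole, one more point must land in a region that already has 8, giving it 9.
So 26 × 8 + 1 = 209 points are required.

209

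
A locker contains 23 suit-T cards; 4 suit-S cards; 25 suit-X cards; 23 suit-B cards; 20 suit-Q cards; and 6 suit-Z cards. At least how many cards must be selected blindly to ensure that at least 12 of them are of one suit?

55

An adversary could hand out at most 11 cards per suit (suit-S, suit-Z run out sooner): 11 + 4 + 11 + 11 + 11 + 6 = 54 cards and still no suit has 12.
One more card lands in a suit already at 11, so 55 draws are enough and 54 are not.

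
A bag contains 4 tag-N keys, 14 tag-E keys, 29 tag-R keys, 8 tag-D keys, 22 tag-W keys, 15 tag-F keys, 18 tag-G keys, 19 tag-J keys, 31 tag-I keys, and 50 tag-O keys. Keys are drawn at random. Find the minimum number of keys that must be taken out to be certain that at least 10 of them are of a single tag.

The 10 tags are the holes; the keys drawn are the pigeons.
To avoid 10 of any one tag, the worst case takes at most 9 of each tag, or every key of a tag that has fewer than 9.
That gives 4 + 9 + 9 + 8 + 9 + 9 + 9 + 9 + 9 + 9 = 84 keys with no tag reaching 10.
The next key forces some tag to 10, so 84 + 1 = 85.

85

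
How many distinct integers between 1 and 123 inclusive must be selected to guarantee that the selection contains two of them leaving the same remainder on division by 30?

By pigeonhole, the 30 residue classes mod 30 are the pigeonholes.
With 30 integers one could put 1 in each residue class and have no class reach 2.
The 31st integer pushes some class to 2, so 30·1 + 1 = 31.

31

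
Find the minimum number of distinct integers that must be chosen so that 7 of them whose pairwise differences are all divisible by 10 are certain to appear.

61

Integers whose pairwise differences are multiples of 10 are exactly those sharing a remainder mod 10. The 10 residue classes mod 10 are the pigeonholes.
With 60 integers one could put 6 in each residue class and have no class reach 7.
The 61st integer pushes some class to 7, so 10·6 + 1 = 61.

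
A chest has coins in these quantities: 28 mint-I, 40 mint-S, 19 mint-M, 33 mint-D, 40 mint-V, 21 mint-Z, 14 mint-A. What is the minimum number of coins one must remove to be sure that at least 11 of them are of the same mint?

Pigeonhole: the 7 mints are the holes; the coins drawn are the pigeons.
To avoid 11 of any one mint, the worst case takes at most 10 of each mint.
That gives 10 + 10 + 10 + 10 + 10 + 10 + 10 = 70 coins with no mint reaching 11.
The next coin forces some mint to 11, so 70 + 1 = 71.

71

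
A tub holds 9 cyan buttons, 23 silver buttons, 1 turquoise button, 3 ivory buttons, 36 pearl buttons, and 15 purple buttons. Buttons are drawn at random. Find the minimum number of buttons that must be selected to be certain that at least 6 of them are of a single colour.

25

By the pigeonhole principle, put each drawn button into a box by colour. The largest draw with every box below 6 takes min(count, 5) from each colour; colours with fewer than 5 contribute all they have.
Σ min(cᵢ, 5) = 5 + 5 + 1 + 3 + 5 + 5 = 24.
Draw number 24 + 1 = 25 must push one box to 6.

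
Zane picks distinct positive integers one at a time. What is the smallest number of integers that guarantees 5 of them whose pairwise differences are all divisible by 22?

89

Integers whose pairwise differences are multiples of 22 are exactly those sharing a remainder mod 22. The 22 residue classes mod 22 are the pigeonholes.
With 88 integers one could put 4 in each residue class and have no class reach 5.
The 89th integer pushes some class to 5, so 22·4 + 1 = 89.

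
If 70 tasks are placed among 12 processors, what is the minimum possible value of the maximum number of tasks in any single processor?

6

The 12 processors are the holes and the 70 tasks are the pigeons.
If every processor held at most 5 tasks, the total would be at most 12 × 5 = 60, which is less than 70.
So some processor holds at least ⌈70/12⌉ = 6 tasks.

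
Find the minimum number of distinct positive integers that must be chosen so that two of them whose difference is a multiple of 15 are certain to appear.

Integers whose pairwise differences are multiples of 15 are exactly those sharing a remainder mod 15. The 15 residue classes mod 15 are the pigeonholes.
With 15 integers one could put 1 in each residue class and have no class reach 2.
The 16th integer pushes some class to 2, so 15·1 + 1 = 16.

16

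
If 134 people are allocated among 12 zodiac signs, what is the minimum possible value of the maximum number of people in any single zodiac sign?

The 12 zodiac signs are the holes and the 134 people are the pigeons.
If every zodiac sign held at most 11 people, the total would be at most 12 × 11 = 132, which is less than 134.
So some zodiac sign holds at least ⌈134/12⌉ = 12 people.

12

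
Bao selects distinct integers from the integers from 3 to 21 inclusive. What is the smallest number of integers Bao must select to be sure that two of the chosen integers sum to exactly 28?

Group the elements by complementary pair {x, 28−x}: {7,21}, {8,20}, {9,19}, …, giving 7 two-element pairs, the single value 14 (it cannot pair with itself since the integers are distinct), and 4 integers whose partner 28−x falls outside [3,21].
Treating each of those 12 groups as a pigeonhole, one can pick one integer per group — 12 integers — with no two summing to 28.
The 13th integer lands in an occupied pair, forcing a sum of 28.

13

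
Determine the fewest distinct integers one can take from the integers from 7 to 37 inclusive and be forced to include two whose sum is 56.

23

Group the elements by complementary pair {x, 56−x}: {19,37}, {20,36}, {21,35}, …, giving 9 two-element pairs, the single value 28 (it cannot pair with itself since the integers are distinct), and 12 integers whose partner 56−x falls outside [7,37].
Treating each of those 22 groups as a pigeonhole, one can pick one integer per group — 22 integers — with no two summing to 56.
The 23rd integer lands in an occupied pair, forcing a sum of 56.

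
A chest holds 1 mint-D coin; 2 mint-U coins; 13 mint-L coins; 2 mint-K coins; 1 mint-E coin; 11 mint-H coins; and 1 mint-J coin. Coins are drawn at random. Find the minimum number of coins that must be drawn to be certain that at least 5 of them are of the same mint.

16

Pigeonhole: the 7 mints are the holes; the coins drawn are the pigeons.
To avoid 5 of any one mint, the worst case takes at most 4 of each mint, or every coin of a mint that has fewer than 4.
That gives 1 + 2 + 4 + 2 + 1 + 4 + 1 = 15 coins with no mint reaching 5.
The next coin forces some mint to 5, so 15 + 1 = 16.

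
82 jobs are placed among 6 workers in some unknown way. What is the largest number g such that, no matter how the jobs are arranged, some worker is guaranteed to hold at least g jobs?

14

The 6 workers are the holes and the 82 jobs are the pigeons.
If every worker held at most 13 jobs, the total would be at most 6 × 13 = 78, which is less than 82.
So some worker holds at least ⌈82/6⌉ = 14 jobs.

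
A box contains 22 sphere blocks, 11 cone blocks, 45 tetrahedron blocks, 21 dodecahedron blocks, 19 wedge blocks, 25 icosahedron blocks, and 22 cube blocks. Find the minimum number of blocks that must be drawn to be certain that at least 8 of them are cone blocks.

162

In the worst case for collecting cone blocks, every non-cone block comes out first.
There are 22 + 45 + 21 + 19 + 25 + 22 = 154 non-cone blocks altogether.
After those, each further block must be cone, so 154 + 8 = 162 draws guarantee 8 cone blocks.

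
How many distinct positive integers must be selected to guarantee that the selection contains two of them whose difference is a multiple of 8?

Integers whose pairwise differences are multiples of 8 are exactly those sharing a remainder mod 8. The 8 residue classes mod 8 are the pigeonholes.
With 8 integers one could put 1 in each residue class and have no class reach 2.
The 9th integer pushes some class to 2, so 8·1 + 1 = 9.

9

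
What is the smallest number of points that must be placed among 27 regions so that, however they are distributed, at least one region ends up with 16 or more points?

With 405 points one could put exactly 15 in each of the 27 regions, and no region would reach 16.
Pigeonhole: one more point must land in a region that already has 15, giving it 16.
So 27 × 15 + 1 = 406 points are required.

406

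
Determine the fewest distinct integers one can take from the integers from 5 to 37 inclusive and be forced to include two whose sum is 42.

18

Group the elements by complementary pair {x, 42−x}: {5,37}, {6,36}, {7,35}, …, giving 16 two-element pairs and the single value 21 (it cannot pair with itself since the integers are distinct).
Treating each of those 17 groups as a pigeonhole, one can pick one integer per group — 17 integers — with no two summing to 42.
The 18th integer lands in an occupied pair, forcing a sum of 42.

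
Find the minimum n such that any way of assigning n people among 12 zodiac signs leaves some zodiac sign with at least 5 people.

49

With 48 people one could put exactly 4 in each of the 12 zodiac signs, and no zodiac sign would reach 5.
One more person must land in a zodiac sign that already has 4, giving it 5.
So 12 × 4 + 1 = 49 people are required.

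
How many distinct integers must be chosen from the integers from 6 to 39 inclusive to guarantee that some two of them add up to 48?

Group the elements by complementary pair {x, 48−x}: {9,39}, {10,38}, {11,37}, …, giving 15 two-element pairs, the single value 24 (it cannot pair with itself since the integers are distinct), and 3 integers whose partner 48−x falls outside [6,39].
Pigeonhole: treating each of those 19 groups as a pigeonhole, one can pick one integer per group — 19 integers — with no two summing to 48.
The 20th integer lands in an occupied pair, forcing a sum of 48.

20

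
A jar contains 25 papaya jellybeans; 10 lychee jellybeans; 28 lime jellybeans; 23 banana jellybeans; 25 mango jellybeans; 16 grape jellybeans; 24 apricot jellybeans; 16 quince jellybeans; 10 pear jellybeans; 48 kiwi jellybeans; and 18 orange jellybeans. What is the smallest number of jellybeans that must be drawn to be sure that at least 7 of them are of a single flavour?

An adversary could hand out at most 6 jellybeans per flavour: 6 + 6 + 6 + 6 + 6 + 6 + 6 + 6 + 6 + 6 + 6 = 66 jellybeans and still no flavour has 7.
By pigeonhole, one more jellybean lands in a flavour already at 6, so 67 draws are enough and 66 are not.

67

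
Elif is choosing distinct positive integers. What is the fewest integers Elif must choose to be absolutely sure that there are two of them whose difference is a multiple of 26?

27

Integers whose pairwise differences are multiples of 26 are exactly those sharing a remainder mod 26. The 26 residue classes mod 26 are the pigeonholes.
With 26 integers one could put 1 in each residue class and have no class reach 2.
The 27th integer pushes some class to 2, so 26·1 + 1 = 27.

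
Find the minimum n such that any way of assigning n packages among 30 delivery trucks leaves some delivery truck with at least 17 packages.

481

With 480 packages one could put exactly 16 in each of the 30 delivery trucks, and no delivery truck would reach 17.
By the pigeonhole principle, one more package must land in a delivery truck that already has 16, giving it 17.
So 30 × 16 + 1 = 481 packages are required.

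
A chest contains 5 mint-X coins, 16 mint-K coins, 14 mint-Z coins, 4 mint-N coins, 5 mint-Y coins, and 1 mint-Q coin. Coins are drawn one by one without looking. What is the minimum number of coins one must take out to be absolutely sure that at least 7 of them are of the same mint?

An adversary could hand out at most 6 coins per mint (4 mints run out sooner): 5 + 6 + 6 + 4 + 5 + 1 = 27 coins and still no mint has 7.
One more coin lands in a mint already at 6, so 28 draws are enough and 27 are not.

28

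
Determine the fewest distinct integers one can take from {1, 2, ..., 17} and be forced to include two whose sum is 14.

12

Two chosen integers sum to 14 exactly when both halves of some pair {x, 14−x} with 1 ≤ x ≤ 14−x ≤ 13 are chosen — 6 such pairs.
The remaining 5 elements (those with no distinct partner in range) can never complete a 14-sum, so the worst case takes all of them and one from each pair: 5 + 6 = 11.
By the pigeonhole principle, the 12th integer has to be the second member of some pair, so 11 + 1 = 12.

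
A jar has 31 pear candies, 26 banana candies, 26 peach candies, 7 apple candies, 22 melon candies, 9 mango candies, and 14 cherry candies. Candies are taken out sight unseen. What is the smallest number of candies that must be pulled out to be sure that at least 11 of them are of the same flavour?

67

By the pigeonhole principle, the 7 flavours are the holes; the candies drawn are the pigeons.
To avoid 11 of any one flavour, the worst case takes at most 10 of each flavour, or every candy of a flavour that has fewer than 10.
That gives 10 + 10 + 10 + 7 + 10 + 9 + 10 = 66 candies with no flavour reaching 11.
The next candy forces some flavour to 11, so 66 + 1 = 67.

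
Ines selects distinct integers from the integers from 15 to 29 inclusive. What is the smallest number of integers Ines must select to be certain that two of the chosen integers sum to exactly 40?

11

Group the elements by complementary pair {x, 40−x}: {15,25}, {16,24}, {17,23}, …, giving 5 two-element pairs, the single value 20 (it cannot pair with itself since the integers are distinct), and 4 integers whose partner 40−x falls outside [15,29].
Treating each of those 10 groups as a pigeonhole, one can pick one integer per group — 10 integers — with no two summing to 40.
The 11th integer lands in an occupied pair, forcing a sum of 40.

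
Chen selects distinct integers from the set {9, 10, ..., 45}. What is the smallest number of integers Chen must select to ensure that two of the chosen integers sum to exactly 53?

20

Two chosen integers sum to 53 exactly when both halves of some pair {x, 53−x} with 9 ≤ x ≤ 53−x ≤ 44 are chosen — 18 such pairs.
The remaining 1 element (those with no distinct partner in range) can never complete a 53-sum, so the worst case takes all of them and one from each pair: 1 + 18 = 19.
The 20th integer has to be the second member of some pair, so 19 + 1 = 20.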